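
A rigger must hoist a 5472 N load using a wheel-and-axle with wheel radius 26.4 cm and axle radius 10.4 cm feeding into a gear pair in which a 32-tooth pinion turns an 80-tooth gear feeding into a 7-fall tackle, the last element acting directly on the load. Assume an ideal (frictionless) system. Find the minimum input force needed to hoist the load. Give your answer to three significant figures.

123 N

Wheel-and-axle MA = R/r = 26.4/10.4 = 2.5385.
Gear pair MA = 80/32 = 2.5.
Block-and-tackle MA = number of supporting rope parts = 7.
Combined ideal MA = 2.5385 × 2.5 × 7 = 44.423.
Effort = load / MA = 5472 / 44.423 = 123.18 N.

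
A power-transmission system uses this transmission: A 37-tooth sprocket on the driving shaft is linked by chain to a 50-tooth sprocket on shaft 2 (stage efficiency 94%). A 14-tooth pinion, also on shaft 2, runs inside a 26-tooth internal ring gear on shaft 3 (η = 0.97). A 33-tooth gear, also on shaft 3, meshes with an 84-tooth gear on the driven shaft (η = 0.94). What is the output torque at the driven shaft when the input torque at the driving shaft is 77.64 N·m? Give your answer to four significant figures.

425.1 N·m

Chain: ratio = 50/37 = 1.3514; torque at shaft 2 = 77.64 × 1.3514 × 0.94 = 98.624 N·m.
Internal gear: ratio = 26/14 = 1.8571; torque at shaft 3 = 98.624 × 1.8571 × 0.97 = 177.66 N·m.
Gear mesh: ratio = 84/33 = 2.5455; torque at the driven shaft = 177.66 × 2.5455 × 0.94 = 425.1 N·m.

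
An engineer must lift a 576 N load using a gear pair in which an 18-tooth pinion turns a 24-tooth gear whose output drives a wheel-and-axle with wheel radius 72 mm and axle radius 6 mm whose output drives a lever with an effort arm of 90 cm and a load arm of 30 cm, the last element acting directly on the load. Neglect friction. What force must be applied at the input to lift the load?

12 N

Gear pair MA = 24/18 = 1.3333.
Wheel-and-axle MA = R/r = 72/6 = 12.
Lever MA = effort arm / load arm = 90/30 = 3.
Combined ideal MA = 1.3333 × 12 × 3 = 48.
Effort = load / MA = 576 / 48 = 12 N.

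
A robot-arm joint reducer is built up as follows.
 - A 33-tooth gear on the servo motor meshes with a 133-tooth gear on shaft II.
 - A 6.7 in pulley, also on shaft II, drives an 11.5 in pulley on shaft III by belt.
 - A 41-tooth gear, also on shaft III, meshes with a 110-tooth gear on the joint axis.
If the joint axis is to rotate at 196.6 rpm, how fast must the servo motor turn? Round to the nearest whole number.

3649 rpm

Overall ratio R = 4.0303 × 1.7164 × 2.6829 = 18.56.
Required input speed = output speed × R = 196.6 × 18.56 = 3648.8 rpm.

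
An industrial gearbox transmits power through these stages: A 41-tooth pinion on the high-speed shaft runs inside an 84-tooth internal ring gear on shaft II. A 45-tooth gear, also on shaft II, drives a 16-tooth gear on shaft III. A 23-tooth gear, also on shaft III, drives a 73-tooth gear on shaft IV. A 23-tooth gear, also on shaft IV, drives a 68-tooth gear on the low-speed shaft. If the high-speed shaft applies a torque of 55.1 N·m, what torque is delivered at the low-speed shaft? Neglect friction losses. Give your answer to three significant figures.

Internal gear: ratio = 84/41 = 2.0488; torque at shaft II = 55.1 × 2.0488 = 112.89 N·m.
Gear mesh: ratio = 16/45 = 0.35556; torque at shaft III = 112.89 × 0.35556 = 40.138 N·m.
Gear mesh: ratio = 73/23 = 3.1739; torque at shaft IV = 40.138 × 3.1739 = 127.39 N·m.
Gear mesh: ratio = 68/23 = 2.9565; torque at the low-speed shaft = 127.39 × 2.9565 = 376.64 N·m.

377 N·m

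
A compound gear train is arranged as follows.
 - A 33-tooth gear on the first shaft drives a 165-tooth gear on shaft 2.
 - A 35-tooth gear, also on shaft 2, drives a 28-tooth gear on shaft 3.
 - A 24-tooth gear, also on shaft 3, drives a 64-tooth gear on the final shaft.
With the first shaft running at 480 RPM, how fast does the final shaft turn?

gear mesh 165/33 = 5 → 480/5 = 96 RPM
gear mesh 28/35 = 0.8 → 96/0.8 = 120 RPM
gear mesh 64/24 = 2.6667 → 120/2.6667 = 45 RPM

45 RPM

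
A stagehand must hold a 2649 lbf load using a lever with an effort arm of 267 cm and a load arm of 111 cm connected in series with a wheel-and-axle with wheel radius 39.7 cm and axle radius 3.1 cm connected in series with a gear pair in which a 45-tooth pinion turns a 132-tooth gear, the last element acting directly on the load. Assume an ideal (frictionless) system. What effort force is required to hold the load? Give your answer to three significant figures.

Lever MA = effort arm / load arm = 267/111 = 2.4054.
Wheel-and-axle MA = R/r = 39.7/3.1 = 12.806.
Gear pair MA = 132/45 = 2.9333.
Combined ideal MA = 2.4054 × 12.806 × 2.9333 = 90.36.
Effort = load / MA = 2649 / 90.36 = 29.316 lbf.

29.3 lbf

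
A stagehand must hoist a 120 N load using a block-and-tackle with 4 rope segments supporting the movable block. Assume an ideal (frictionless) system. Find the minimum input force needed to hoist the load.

30 N

Block-and-tackle MA = number of supporting rope parts = 4.
Effort = load / MA = 120 / 4 = 30 N.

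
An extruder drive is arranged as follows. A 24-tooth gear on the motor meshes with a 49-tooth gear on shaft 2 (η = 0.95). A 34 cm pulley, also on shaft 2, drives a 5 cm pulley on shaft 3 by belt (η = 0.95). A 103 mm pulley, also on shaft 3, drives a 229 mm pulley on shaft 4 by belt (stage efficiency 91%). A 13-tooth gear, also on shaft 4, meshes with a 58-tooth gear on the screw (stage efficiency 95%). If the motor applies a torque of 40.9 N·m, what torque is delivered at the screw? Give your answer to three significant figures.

After the gear mesh (49/24): 40.9 × 2.0417 × 0.95 = 79.329 N·m
After the belt (5/34): 79.329 × 0.14706 × 0.95 = 11.083 N·m
After the belt (229/103): 11.083 × 2.2233 × 0.91 = 22.423 N·m
After the gear mesh (58/13): 22.423 × 4.4615 × 0.95 = 95.037 N·m

95.0 N·m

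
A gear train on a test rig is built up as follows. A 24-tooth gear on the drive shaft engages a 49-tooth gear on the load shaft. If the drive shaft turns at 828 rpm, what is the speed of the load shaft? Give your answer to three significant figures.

406 rpm

Gear mesh: ratio = 49/24 = 2.0417, so the load shaft turns at 828 / 2.0417 = 405.55 rpm.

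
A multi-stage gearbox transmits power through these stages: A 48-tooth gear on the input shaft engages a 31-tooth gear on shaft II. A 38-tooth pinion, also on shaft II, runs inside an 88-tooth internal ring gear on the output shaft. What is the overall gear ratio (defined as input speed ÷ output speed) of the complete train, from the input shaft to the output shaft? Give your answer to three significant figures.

1.50

Each stage contributes driven/driver: gear mesh 31/48 = 0.64583, internal gear 88/38 = 2.3158.
Overall: 0.64583 × 2.3158 = 1.4956.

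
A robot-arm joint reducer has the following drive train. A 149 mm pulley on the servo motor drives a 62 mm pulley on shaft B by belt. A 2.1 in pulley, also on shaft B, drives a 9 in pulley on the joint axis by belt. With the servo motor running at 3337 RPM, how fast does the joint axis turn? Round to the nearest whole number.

1871 RPM

the servo motor → shaft B (belt, 62/149): 3337 ÷ 0.41611 = 8019.6 RPM
shaft B → the joint axis (belt, 9/2.1): 8019.6 ÷ 4.2857 = 1871.2 RPM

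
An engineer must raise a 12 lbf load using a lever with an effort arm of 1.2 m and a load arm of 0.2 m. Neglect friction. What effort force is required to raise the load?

2 lbf

Lever MA = effort arm / load arm = 1.2/0.2 = 6.
Effort = load / MA = 12 / 6 = 2 lbf.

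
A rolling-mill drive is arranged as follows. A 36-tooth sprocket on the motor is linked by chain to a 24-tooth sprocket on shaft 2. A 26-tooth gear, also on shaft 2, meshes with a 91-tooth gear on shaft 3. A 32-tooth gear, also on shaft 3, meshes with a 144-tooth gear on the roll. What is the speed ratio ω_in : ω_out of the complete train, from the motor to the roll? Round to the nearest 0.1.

Each stage contributes driven/driver: chain 24/36 = 0.66667, gear mesh 91/26 = 3.5, gear mesh 144/32 = 4.5.
Overall: 0.66667 × 3.5 × 4.5 = 10.5.

10.5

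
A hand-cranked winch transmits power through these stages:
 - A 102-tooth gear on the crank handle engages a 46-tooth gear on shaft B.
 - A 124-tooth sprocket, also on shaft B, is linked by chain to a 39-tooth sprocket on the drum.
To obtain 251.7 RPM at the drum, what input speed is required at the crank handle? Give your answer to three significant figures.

35.7 RPM

Overall ratio R = 0.45098 × 0.31452 = 0.14184.
Required input speed = output speed × R = 251.7 × 0.14184 = 35.701 RPM.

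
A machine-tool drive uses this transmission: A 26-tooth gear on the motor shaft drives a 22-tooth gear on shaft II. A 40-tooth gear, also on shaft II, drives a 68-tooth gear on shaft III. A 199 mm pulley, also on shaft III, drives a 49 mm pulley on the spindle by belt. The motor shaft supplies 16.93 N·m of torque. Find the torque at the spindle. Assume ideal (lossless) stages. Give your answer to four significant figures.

gear mesh 22/26 = 0.84615 → τ = 16.93·0.84615 = 14.325 N·m
gear mesh 68/40 = 1.7 → τ = 14.325·1.7 = 24.353 N·m
belt 49/199 = 0.24623 → τ = 24.353·0.24623 = 5.9965 N·m

5.997 N·m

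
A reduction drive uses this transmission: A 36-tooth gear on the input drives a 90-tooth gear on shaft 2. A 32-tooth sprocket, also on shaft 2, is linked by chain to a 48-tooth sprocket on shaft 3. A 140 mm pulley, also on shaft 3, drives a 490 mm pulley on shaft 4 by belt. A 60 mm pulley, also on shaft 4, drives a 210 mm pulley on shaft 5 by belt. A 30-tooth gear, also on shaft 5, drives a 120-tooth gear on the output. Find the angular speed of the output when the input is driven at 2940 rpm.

the input → shaft 2 (gear mesh, 90/36): 2940 ÷ 2.5 = 1176 rpm
shaft 2 → shaft 3 (chain, 48/32): 1176 ÷ 1.5 = 784 rpm
shaft 3 → shaft 4 (belt, 490/140): 784 ÷ 3.5 = 224 rpm
shaft 4 → shaft 5 (belt, 210/60): 224 ÷ 3.5 = 64 rpm
shaft 5 → the output (gear mesh, 120/30): 64 ÷ 4 = 16 rpm

16 rpm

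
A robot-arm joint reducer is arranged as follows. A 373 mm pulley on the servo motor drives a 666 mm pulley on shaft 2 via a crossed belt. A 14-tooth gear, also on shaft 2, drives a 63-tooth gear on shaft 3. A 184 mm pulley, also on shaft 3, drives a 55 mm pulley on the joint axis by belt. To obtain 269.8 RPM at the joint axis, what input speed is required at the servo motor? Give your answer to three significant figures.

Overall ratio R = 1.7855 × 4.5 × 0.29891 = 2.4017.
Required input speed = output speed × R = 269.8 × 2.4017 = 647.98 RPM.

648 RPM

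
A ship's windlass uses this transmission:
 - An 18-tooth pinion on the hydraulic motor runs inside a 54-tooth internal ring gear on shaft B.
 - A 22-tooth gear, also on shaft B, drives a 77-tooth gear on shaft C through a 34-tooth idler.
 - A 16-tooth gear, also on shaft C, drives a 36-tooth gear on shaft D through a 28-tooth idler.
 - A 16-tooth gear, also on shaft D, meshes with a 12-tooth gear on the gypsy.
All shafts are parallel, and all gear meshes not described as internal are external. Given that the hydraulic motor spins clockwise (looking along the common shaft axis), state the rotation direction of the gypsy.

the hydraulic motor → shaft B: internal mesh, same direction → CW.
shaft B → shaft C: driver → idler → driven is 2 external meshes, 2 reversals → CW.
shaft C → shaft D: driver → idler → driven is 2 external meshes, 2 reversals → CW.
shaft D → the gypsy: external mesh, 1 reversal → CCW.
5 reversals in total — an odd number — so the gypsy turns opposite to the hydraulic motor.

anticlockwise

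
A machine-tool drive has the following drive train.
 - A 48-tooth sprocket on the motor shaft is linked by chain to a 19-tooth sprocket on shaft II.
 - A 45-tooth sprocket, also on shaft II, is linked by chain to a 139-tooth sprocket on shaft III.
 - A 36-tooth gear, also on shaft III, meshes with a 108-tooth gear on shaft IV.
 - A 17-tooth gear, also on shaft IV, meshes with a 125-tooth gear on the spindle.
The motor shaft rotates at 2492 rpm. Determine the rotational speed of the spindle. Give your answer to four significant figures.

the motor shaft → shaft II (chain, 19/48): 2492 ÷ 0.39583 = 6295.6 rpm
shaft II → shaft III (chain, 139/45): 6295.6 ÷ 3.0889 = 2038.1 rpm
shaft III → shaft IV (gear mesh, 108/36): 2038.1 ÷ 3 = 679.38 rpm
shaft IV → the spindle (gear mesh, 125/17): 679.38 ÷ 7.3529 = 92.396 rpm

92.40 rpm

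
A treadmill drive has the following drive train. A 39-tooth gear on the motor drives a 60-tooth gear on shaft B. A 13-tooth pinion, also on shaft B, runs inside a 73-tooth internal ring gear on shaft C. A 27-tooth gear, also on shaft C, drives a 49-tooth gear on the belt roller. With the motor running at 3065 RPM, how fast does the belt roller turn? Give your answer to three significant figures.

195 RPM

the motor → shaft B (gear mesh, 60/39): 3065 ÷ 1.5385 = 1992.2 RPM
shaft B → shaft C (internal gear, 73/13): 1992.2 ÷ 5.6154 = 354.78 RPM
shaft C → the belt roller (gear mesh, 49/27): 354.78 ÷ 1.8148 = 195.49 RPM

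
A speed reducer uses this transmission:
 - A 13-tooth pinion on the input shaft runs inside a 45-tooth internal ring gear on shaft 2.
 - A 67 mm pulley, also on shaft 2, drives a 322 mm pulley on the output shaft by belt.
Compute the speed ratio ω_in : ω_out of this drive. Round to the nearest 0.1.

16.6

Each stage contributes driven/driver: internal gear 45/13 = 3.4615, belt 322/67 = 4.806.
Overall: 3.4615 × 4.806 = 16.636.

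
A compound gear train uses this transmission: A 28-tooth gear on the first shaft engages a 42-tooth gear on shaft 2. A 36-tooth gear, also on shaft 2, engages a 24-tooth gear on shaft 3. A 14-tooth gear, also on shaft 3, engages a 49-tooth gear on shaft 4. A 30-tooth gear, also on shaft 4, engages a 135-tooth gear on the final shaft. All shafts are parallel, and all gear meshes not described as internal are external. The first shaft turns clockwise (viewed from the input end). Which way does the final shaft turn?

the first shaft → shaft 2: external mesh, 1 reversal → CCW.
shaft 2 → shaft 3: external mesh, 1 reversal → CW.
shaft 3 → shaft 4: external mesh, 1 reversal → CCW.
shaft 4 → the final shaft: external mesh, 1 reversal → CW.
4 reversals in total — an even number — so the final shaft turns the same way as the first shaft.

clockwise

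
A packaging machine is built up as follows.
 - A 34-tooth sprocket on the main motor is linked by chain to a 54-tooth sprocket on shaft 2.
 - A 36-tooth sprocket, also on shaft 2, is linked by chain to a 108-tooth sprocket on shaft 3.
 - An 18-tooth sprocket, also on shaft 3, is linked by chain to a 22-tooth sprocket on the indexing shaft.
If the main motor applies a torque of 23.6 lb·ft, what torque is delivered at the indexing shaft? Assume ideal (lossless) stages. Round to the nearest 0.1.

chain 54/34 = 1.5882 → τ = 23.6·1.5882 = 37.482 lb·ft
chain 108/36 = 3 → τ = 37.482·3 = 112.45 lb·ft
chain 22/18 = 1.2222 → τ = 112.45·1.2222 = 137.44 lb·ft

137.4 lb·ft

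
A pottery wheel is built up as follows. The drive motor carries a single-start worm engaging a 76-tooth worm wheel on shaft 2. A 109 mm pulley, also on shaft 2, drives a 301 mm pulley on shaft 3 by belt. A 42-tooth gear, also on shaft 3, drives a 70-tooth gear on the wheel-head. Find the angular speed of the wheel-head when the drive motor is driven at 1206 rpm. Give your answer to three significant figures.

Worm: ratio = 76/1 = 76, so shaft 2 turns at 1206 / 76 = 15.868 rpm.
Belt: ratio = 301/109 = 2.7615, so shaft 3 turns at 15.868 / 2.7615 = 5.7464 rpm.
Gear mesh: ratio = 70/42 = 1.6667, so the wheel-head turns at 5.7464 / 1.6667 = 3.4478 rpm.

3.45 rpm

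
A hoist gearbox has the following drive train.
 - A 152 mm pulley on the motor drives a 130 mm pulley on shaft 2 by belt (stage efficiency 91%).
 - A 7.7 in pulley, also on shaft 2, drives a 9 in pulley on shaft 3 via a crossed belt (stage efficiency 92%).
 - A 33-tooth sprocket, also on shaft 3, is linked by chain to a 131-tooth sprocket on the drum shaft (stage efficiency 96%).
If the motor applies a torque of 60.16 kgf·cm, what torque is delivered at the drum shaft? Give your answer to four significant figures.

After the belt (130/152): 60.16 × 0.85526 × 0.91 = 46.822 kgf·cm
After the belt (9/7.7): 46.822 × 1.1688 × 0.92 = 50.349 kgf·cm
After the chain (131/33): 50.349 × 3.9697 × 0.96 = 191.87 kgf·cm

191.9 kgf·cm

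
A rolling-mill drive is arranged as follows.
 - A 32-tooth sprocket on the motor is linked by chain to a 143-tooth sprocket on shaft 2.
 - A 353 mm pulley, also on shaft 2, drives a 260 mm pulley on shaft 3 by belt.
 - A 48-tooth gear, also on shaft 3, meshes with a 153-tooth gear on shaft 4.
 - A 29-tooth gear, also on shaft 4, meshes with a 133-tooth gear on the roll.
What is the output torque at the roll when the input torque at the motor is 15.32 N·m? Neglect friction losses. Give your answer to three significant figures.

737 N·m

After the chain (143/32): 15.32 × 4.4688 = 68.461 N·m
After the belt (260/353): 68.461 × 0.73654 = 50.425 N·m
After the gear mesh (153/48): 50.425 × 3.1875 = 160.73 N·m
After the gear mesh (133/29): 160.73 × 4.5862 = 737.14 N·m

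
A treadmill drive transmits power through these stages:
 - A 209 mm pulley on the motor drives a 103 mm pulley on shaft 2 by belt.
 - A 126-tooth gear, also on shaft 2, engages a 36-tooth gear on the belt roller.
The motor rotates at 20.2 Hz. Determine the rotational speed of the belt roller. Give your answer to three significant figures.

143 Hz

belt 103/209 = 0.49282 → 20.2/0.49282 = 40.988 Hz
gear mesh 36/126 = 0.28571 → 40.988/0.28571 = 143.46 Hz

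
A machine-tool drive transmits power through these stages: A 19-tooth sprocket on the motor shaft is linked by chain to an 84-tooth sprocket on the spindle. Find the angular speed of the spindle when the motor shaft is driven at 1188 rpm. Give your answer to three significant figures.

269 rpm

chain 84/19 = 4.4211 → 1188/4.4211 = 268.71 rpm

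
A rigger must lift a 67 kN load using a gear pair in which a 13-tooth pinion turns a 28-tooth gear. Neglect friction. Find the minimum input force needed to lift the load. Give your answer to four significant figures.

Gear pair MA = 28/13 = 2.1538.
Effort = load / MA = 67 / 2.1538 = 31.107 kN.

31.11 kN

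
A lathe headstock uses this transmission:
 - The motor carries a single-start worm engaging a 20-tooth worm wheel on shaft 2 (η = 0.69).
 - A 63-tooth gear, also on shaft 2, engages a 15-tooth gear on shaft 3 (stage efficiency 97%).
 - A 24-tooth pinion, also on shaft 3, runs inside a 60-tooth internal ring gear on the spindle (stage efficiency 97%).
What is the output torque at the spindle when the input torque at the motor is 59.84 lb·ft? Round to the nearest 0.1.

Worm: ratio = 20/1 = 20; torque at shaft 2 = 59.84 × 20 × 0.69 = 825.79 lb·ft.
Gear mesh: ratio = 15/63 = 0.2381; torque at shaft 3 = 825.79 × 0.2381 × 0.97 = 190.72 lb·ft.
Internal gear: ratio = 60/24 = 2.5; torque at the spindle = 190.72 × 2.5 × 0.97 = 462.49 lb·ft.

462.5 lb·ft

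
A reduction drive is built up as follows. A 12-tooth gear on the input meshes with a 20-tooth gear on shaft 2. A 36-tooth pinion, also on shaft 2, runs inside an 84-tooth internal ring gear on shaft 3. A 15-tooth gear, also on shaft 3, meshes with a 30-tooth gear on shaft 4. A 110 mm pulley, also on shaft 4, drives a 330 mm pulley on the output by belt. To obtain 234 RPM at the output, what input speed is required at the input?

5460 RPM

Overall ratio R = 1.6667 × 2.3333 × 2 × 3 = 23.333.
Required input speed = output speed × R = 234 × 23.333 = 5460 RPM.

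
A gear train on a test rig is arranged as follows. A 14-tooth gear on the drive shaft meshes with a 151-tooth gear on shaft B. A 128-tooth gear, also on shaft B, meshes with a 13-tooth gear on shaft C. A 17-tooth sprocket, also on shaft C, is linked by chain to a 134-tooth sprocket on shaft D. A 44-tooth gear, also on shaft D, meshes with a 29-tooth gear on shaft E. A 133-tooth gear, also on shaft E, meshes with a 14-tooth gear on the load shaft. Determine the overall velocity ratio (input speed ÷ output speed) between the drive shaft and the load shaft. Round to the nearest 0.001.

0.599

Each stage contributes driven/driver: gear mesh 151/14 = 10.786, gear mesh 13/128 = 0.10156, chain 134/17 = 7.8824, gear mesh 29/44 = 0.65909, gear mesh 14/133 = 0.10526.
Overall: 10.786 × 0.10156 × 7.8824 × 0.65909 × 0.10526 = 0.59905.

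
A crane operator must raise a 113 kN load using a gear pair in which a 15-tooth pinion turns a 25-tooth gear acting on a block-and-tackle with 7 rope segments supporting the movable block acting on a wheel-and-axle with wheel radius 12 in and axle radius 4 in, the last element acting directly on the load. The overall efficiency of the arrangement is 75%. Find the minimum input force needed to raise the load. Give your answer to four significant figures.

Gear pair MA = 25/15 = 1.6667.
Block-and-tackle MA = number of supporting rope parts = 7.
Wheel-and-axle MA = R/r = 12/4 = 3.
Combined ideal MA = 1.6667 × 7 × 3 = 35.
Actual MA = 35 × 0.75 = 26.25.
Effort = load / actual MA = 113 / 26.25 = 4.3048 kN.

4.305 kN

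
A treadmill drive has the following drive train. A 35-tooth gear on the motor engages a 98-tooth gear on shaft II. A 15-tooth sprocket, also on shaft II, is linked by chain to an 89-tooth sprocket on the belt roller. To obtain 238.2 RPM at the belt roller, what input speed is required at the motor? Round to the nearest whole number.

3957 RPM

Overall ratio R = 2.8 × 5.9333 = 16.613.
Required input speed = output speed × R = 238.2 × 16.613 = 3957.3 RPM.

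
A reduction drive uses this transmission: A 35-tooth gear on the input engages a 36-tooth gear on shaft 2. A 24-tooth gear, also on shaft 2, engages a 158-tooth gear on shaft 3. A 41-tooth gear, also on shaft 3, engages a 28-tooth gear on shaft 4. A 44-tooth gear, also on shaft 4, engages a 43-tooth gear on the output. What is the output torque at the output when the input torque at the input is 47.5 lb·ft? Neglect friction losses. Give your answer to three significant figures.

215 lb·ft

gear mesh 36/35 = 1.0286 → τ = 47.5·1.0286 = 48.857 lb·ft
gear mesh 158/24 = 6.5833 → τ = 48.857·6.5833 = 321.64 lb·ft
gear mesh 28/41 = 0.68293 → τ = 321.64·0.68293 = 219.66 lb·ft
gear mesh 43/44 = 0.97727 → τ = 219.66·0.97727 = 214.67 lb·ft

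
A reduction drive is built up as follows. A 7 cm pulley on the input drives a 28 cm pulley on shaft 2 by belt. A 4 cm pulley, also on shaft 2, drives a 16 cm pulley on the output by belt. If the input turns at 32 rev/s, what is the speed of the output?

Belt: ratio = 28/7 = 4, so shaft 2 turns at 32 / 4 = 8 rev/s.
Belt: ratio = 16/4 = 4, so the output turns at 8 / 4 = 2 rev/s.

2 rev/s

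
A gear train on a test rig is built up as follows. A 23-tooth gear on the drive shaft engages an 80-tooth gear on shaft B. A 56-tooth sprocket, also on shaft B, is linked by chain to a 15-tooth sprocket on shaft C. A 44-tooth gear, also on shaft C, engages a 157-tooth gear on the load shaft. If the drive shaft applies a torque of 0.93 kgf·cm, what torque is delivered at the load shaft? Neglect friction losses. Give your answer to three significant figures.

3.09 kgf·cm

After the gear mesh (80/23): 0.93 × 3.4783 = 3.2348 kgf·cm
After the chain (15/56): 3.2348 × 0.26786 = 0.86646 kgf·cm
After the gear mesh (157/44): 0.86646 × 3.5682 = 3.0917 kgf·cm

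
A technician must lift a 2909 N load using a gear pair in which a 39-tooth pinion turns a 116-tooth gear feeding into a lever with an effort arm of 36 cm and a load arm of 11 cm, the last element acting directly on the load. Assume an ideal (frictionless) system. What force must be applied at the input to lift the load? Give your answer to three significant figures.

299 N

Gear pair MA = 116/39 = 2.9744.
Lever MA = effort arm / load arm = 36/11 = 3.2727.
Combined ideal MA = 2.9744 × 3.2727 = 9.7343.
Effort = load / MA = 2909 / 9.7343 = 298.84 N.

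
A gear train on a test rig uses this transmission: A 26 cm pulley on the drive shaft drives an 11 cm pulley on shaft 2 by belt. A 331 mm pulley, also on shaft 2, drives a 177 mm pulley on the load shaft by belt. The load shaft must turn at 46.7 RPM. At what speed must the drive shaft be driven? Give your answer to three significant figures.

10.6 RPM

Overall ratio R = 0.42308 × 0.53474 = 0.22624.
Required input speed = output speed × R = 46.7 × 0.22624 = 10.565 RPM.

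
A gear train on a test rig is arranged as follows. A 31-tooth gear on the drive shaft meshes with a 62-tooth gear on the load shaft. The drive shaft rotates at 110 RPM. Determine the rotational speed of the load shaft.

55 RPM

gear mesh 62/31 = 2 → 110/2 = 55 RPM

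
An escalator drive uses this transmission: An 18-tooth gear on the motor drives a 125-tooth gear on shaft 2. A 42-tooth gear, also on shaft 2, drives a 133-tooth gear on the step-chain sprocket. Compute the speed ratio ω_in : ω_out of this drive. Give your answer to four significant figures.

Each stage contributes driven/driver: gear mesh 125/18 = 6.9444, gear mesh 133/42 = 3.1667.
Overall: 6.9444 × 3.1667 = 21.991.

21.99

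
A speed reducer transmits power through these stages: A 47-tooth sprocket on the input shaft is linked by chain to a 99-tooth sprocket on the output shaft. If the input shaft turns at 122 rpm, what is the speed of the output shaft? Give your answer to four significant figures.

57.92 rpm

chain 99/47 = 2.1064 → 122/2.1064 = 57.919 rpm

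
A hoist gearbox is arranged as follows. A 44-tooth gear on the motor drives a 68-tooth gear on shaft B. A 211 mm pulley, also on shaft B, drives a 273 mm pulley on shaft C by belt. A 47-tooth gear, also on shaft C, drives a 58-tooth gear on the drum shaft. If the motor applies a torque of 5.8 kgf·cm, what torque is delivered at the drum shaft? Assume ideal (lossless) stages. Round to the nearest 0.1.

After the gear mesh (68/44): 5.8 × 1.5455 = 8.9636 kgf·cm
After the belt (273/211): 8.9636 × 1.2938 = 11.598 kgf·cm
After the gear mesh (58/47): 11.598 × 1.234 = 14.312 kgf·cm

14.3 kgf·cm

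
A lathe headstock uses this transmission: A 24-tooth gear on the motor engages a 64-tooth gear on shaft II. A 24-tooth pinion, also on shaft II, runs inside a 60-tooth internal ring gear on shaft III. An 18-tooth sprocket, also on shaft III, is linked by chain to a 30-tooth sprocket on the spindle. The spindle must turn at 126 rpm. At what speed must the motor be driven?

Overall ratio R = 2.6667 × 2.5 × 1.6667 = 11.111.
Required input speed = output speed × R = 126 × 11.111 = 1400 rpm.

1400 rpm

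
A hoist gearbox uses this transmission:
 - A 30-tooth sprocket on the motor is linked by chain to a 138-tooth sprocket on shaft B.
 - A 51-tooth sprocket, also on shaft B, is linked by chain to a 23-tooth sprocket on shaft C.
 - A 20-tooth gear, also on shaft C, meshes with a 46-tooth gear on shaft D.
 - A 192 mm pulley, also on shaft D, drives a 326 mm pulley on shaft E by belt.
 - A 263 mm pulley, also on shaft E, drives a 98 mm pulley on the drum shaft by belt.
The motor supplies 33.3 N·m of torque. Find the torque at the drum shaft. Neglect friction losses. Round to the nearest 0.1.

After the chain (138/30): 33.3 × 4.6 = 153.18 N·m
After the chain (23/51): 153.18 × 0.45098 = 69.081 N·m
After the gear mesh (46/20): 69.081 × 2.3 = 158.89 N·m
After the belt (326/192): 158.89 × 1.6979 = 269.78 N·m
After the belt (98/263): 269.78 × 0.37262 = 100.53 N·m

100.5 N·m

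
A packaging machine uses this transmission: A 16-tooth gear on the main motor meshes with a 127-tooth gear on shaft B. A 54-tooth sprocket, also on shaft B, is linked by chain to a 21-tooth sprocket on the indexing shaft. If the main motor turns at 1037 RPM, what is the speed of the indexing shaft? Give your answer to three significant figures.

336 RPM

Gear mesh: ratio = 127/16 = 7.9375, so shaft B turns at 1037 / 7.9375 = 130.65 RPM.
Chain: ratio = 21/54 = 0.38889, so the indexing shaft turns at 130.65 / 0.38889 = 335.95 RPM.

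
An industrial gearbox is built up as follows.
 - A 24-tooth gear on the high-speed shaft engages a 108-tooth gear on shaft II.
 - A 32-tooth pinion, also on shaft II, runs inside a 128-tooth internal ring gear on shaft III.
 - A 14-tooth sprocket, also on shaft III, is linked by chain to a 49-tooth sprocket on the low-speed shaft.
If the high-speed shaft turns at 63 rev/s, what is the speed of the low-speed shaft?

Gear mesh: ratio = 108/24 = 4.5, so shaft II turns at 63 / 4.5 = 14 rev/s.
Internal gear: ratio = 128/32 = 4, so shaft III turns at 14 / 4 = 3.5 rev/s.
Chain: ratio = 49/14 = 3.5, so the low-speed shaft turns at 3.5 / 3.5 = 1 rev/s.

1 rev/s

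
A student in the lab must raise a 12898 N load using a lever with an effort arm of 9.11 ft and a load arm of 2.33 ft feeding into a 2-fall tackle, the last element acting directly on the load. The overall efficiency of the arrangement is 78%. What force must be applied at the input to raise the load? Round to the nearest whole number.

2115 N

Lever MA = effort arm / load arm = 9.11/2.33 = 3.9099.
Block-and-tackle MA = number of supporting rope parts = 2.
Combined ideal MA = 3.9099 × 2 = 7.8197.
Actual MA = 7.8197 × 0.78 = 6.0994.
Effort = load / actual MA = 12898 / 6.0994 = 2114.6 N.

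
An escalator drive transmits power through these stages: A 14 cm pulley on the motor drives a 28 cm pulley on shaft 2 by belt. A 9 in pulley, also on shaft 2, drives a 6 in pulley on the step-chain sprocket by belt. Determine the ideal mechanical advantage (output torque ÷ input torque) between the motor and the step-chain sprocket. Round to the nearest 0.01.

Each stage contributes driven/driver: belt 28/14 = 2, belt 6/9 = 0.66667.
Overall: 2 × 0.66667 = 1.3333.

1.33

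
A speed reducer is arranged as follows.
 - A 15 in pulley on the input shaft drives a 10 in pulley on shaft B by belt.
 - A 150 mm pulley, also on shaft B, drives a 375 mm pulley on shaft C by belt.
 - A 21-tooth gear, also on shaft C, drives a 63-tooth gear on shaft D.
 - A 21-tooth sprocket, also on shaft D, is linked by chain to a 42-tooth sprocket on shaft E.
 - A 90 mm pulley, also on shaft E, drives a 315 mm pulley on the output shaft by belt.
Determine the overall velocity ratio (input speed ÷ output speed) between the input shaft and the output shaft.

Each stage contributes driven/driver: belt 10/15 = 0.66667, belt 375/150 = 2.5, gear mesh 63/21 = 3, chain 42/21 = 2, belt 315/90 = 3.5.
Overall: 0.66667 × 2.5 × 3 × 2 × 3.5 = 35.

35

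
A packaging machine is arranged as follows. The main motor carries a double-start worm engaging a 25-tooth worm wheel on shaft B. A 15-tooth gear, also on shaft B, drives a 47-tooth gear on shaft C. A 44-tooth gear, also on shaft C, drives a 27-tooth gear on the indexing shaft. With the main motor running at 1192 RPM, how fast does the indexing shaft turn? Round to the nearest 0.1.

49.6 RPM

Worm: ratio = 25/2 = 12.5, so shaft B turns at 1192 / 12.5 = 95.36 RPM.
Gear mesh: ratio = 47/15 = 3.1333, so shaft C turns at 95.36 / 3.1333 = 30.434 RPM.
Gear mesh: ratio = 27/44 = 0.61364, so the indexing shaft turns at 30.434 / 0.61364 = 49.596 RPM.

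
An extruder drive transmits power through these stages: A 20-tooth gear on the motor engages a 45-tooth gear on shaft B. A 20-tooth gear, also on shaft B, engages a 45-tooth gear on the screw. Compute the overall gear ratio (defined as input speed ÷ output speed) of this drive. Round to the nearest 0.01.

5.06

Each stage contributes driven/driver: gear mesh 45/20 = 2.25, gear mesh 45/20 = 2.25.
Overall: 2.25 × 2.25 = 5.0625.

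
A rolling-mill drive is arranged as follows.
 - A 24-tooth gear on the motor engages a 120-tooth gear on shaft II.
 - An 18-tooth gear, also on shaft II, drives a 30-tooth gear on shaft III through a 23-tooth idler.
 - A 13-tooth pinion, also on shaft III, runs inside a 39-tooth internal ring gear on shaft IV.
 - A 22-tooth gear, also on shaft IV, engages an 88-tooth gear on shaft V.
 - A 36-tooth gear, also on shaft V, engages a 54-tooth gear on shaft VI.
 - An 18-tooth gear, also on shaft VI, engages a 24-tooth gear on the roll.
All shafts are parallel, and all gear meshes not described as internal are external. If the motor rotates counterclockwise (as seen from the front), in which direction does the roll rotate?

counterclockwise

the motor → shaft II: external mesh, 1 reversal → CW.
shaft II → shaft III: driver → idler → driven is 2 external meshes, 2 reversals → CW.
shaft III → shaft IV: internal mesh, same direction → CW.
shaft IV → shaft V: external mesh, 1 reversal → CCW.
shaft V → shaft VI: external mesh, 1 reversal → CW.
shaft VI → the roll: external mesh, 1 reversal → CCW.
6 reversals in total — an even number — so the roll turns the same way as the motor.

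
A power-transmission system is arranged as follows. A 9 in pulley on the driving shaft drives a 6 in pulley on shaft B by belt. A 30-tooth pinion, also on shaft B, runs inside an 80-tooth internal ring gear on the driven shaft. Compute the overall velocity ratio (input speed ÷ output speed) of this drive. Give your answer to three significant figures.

1.78

Each stage contributes driven/driver: belt 6/9 = 0.66667, internal gear 80/30 = 2.6667.
Overall: 0.66667 × 2.6667 = 1.7778.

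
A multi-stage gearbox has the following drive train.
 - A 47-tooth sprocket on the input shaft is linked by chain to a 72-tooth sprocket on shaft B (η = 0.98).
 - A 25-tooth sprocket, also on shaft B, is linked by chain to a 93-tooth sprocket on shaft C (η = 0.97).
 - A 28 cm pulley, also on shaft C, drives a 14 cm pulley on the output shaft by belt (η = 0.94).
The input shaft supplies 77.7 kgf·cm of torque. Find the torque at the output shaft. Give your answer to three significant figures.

Chain: ratio = 72/47 = 1.5319; torque at shaft B = 77.7 × 1.5319 × 0.98 = 116.65 kgf·cm.
Chain: ratio = 93/25 = 3.72; torque at shaft C = 116.65 × 3.72 × 0.97 = 420.92 kgf·cm.
Belt: ratio = 14/28 = 0.5; torque at the output shaft = 420.92 × 0.5 × 0.94 = 197.83 kgf·cm.

198 kgf·cm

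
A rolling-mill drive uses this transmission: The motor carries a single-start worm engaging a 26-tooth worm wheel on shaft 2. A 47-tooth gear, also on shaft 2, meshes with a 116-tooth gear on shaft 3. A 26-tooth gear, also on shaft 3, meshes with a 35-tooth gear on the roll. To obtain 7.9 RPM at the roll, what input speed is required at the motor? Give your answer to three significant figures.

Overall ratio R = 26 × 2.4681 × 1.3462 = 86.383.
Required input speed = output speed × R = 7.9 × 86.383 = 682.43 RPM.

682 RPM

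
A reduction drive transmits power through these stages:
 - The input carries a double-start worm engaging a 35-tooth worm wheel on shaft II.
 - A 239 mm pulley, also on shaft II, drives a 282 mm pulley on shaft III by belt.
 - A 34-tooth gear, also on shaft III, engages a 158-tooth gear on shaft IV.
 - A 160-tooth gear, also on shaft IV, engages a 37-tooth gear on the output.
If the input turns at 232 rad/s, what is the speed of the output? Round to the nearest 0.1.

10.5 rad/s

the input → shaft II (worm, 35/2): 232 ÷ 17.5 = 13.257 rad/s
shaft II → shaft III (belt, 282/239): 13.257 ÷ 1.1799 = 11.236 rad/s
shaft III → shaft IV (gear mesh, 158/34): 11.236 ÷ 4.6471 = 2.4178 rad/s
shaft IV → the output (gear mesh, 37/160): 2.4178 ÷ 0.23125 = 10.455 rad/s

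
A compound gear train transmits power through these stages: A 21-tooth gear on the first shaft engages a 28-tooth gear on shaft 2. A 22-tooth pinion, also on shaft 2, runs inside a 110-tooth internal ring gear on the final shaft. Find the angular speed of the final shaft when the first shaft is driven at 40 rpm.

6 rpm

the first shaft → shaft 2 (gear mesh, 28/21): 40 ÷ 1.3333 = 30 rpm
shaft 2 → the final shaft (internal gear, 110/22): 30 ÷ 5 = 6 rpm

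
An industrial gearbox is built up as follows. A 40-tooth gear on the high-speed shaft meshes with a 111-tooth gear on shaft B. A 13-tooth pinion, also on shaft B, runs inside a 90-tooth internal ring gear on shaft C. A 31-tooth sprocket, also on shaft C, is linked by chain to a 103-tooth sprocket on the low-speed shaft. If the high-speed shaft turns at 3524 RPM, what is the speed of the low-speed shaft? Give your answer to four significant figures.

55.21 RPM

the high-speed shaft → shaft B (gear mesh, 111/40): 3524 ÷ 2.775 = 1269.9 RPM
shaft B → shaft C (internal gear, 90/13): 1269.9 ÷ 6.9231 = 183.43 RPM
shaft C → the low-speed shaft (chain, 103/31): 183.43 ÷ 3.3226 = 55.208 RPM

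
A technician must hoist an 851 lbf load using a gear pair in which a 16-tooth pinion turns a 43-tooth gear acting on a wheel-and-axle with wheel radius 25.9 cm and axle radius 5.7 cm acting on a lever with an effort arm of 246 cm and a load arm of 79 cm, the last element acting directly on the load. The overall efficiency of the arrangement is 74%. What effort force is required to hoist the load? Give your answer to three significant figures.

30.2 lbf

Gear pair MA = 43/16 = 2.6875.
Wheel-and-axle MA = R/r = 25.9/5.7 = 4.5439.
Lever MA = effort arm / load arm = 246/79 = 3.1139.
Combined ideal MA = 2.6875 × 4.5439 × 3.1139 = 38.026.
Actual MA = 38.026 × 0.74 = 28.139.
Effort = load / actual MA = 851 / 28.139 = 30.242 lbf.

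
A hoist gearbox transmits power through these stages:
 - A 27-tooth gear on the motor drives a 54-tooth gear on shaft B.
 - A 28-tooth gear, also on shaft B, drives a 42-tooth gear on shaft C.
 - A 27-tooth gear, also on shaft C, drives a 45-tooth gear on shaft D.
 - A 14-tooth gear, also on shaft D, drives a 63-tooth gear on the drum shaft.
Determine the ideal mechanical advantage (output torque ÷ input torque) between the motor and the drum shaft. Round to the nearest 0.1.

22.5

Each stage contributes driven/driver: gear mesh 54/27 = 2, gear mesh 42/28 = 1.5, gear mesh 45/27 = 1.6667, gear mesh 63/14 = 4.5.
Overall: 2 × 1.5 × 1.6667 × 4.5 = 22.5.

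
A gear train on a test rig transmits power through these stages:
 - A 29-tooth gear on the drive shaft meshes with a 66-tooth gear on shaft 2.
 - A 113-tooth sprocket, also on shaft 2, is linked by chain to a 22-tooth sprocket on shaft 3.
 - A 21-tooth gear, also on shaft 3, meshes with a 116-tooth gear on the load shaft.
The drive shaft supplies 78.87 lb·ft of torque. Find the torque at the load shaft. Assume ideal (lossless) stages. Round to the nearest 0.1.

193.0 lb·ft

After the gear mesh (66/29): 78.87 × 2.2759 = 179.5 lb·ft
After the chain (22/113): 179.5 × 0.19469 = 34.946 lb·ft
After the gear mesh (116/21): 34.946 × 5.5238 = 193.04 lb·ft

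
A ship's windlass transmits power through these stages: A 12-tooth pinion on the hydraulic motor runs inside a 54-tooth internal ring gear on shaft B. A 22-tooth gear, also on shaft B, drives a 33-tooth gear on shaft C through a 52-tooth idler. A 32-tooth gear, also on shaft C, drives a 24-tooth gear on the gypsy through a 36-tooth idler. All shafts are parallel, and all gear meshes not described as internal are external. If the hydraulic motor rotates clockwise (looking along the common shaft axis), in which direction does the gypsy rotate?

the hydraulic motor → shaft B: internal mesh, same direction → CW.
shaft B → shaft C: driver → idler → driven is 2 external meshes, 2 reversals → CW.
shaft C → the gypsy: driver → idler → driven is 2 external meshes, 2 reversals → CW.
4 reversals in total — an even number — so the gypsy turns the same way as the hydraulic motor.

clockwise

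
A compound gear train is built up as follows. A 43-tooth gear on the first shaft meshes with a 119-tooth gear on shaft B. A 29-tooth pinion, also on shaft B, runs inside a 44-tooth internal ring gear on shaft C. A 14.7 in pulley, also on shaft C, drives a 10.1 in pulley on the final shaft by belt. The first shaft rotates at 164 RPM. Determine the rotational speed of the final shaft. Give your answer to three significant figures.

Gear mesh: ratio = 119/43 = 2.7674, so shaft B turns at 164 / 2.7674 = 59.261 RPM.
Internal gear: ratio = 44/29 = 1.5172, so shaft C turns at 59.261 / 1.5172 = 39.058 RPM.
Belt: ratio = 10.1/14.7 = 0.68707, so the final shaft turns at 39.058 / 0.68707 = 56.847 RPM.

56.8 RPM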